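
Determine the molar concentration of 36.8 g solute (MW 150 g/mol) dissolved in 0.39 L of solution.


C = (mass / MW) / volume
C = (36.8 / 150) / 0.39
C = 0.6291 M

0.6291 M


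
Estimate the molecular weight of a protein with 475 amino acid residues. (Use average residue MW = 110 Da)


MW = n_residues * 110 Da
MW = 475 * 110
MW = 52250 Da

52250 Da


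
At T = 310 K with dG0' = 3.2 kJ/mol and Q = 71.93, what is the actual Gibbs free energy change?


dG = dG0' + RT * ln(Q) / 1000
dG = 3.2 + 8.314 * 310 * ln(71.93) / 1000
dG = 14.2199 kJ/mol

14.2199 kJ/mol


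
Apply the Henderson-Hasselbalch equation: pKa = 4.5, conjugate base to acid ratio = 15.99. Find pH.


pH = pKa + log10([A-]/[HA])
pH = 4.5 + log10(15.99)
pH = 5.7038

5.7038


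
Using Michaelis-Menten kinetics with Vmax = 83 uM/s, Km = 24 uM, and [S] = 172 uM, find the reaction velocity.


v = Vmax * [S] / (Km + [S])
v = 83 * 172 / (24 + 172)
v = 72.8367 uM/s

72.8367 uM/s


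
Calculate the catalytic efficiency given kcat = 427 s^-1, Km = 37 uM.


Catalytic efficiency = kcat / Km
= 427 / 37
= 11.5405 uM^-1*s^-1

11.5405 uM^-1*s^-1


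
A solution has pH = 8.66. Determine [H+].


[H+] = 10^(-pH)
[H+] = 10^(-8.66)
[H+] = 2.188e-09 M

2.188e-09 M


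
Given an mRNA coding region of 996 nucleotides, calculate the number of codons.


codons = nucleotides / 3
codons = 996 / 3 = 332

332


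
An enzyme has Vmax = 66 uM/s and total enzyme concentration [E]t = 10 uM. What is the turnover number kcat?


kcat = Vmax / [E]t
kcat = 66 / 10
kcat = 6.6 s^-1

6.6 s^-1


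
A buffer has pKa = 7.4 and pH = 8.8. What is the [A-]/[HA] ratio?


[A-]/[HA] = 10^(pH - pKa)
= 10^(8.8 - 7.4)
= 25.1189

25.1189


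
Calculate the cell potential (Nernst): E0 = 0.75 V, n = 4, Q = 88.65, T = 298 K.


E = E0 - (RT/nF) * ln(Q)
E = 0.75 - (8.314 * 298 / (4 * 96485)) * ln(88.65)
E = 0.7212 V

0.7212 V


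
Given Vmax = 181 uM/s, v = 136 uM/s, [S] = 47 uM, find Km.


Km = [S] * (Vmax - v) / v
Km = 47 * (181 - 136) / 136
Km = 15.5515 uM

15.5515 uM


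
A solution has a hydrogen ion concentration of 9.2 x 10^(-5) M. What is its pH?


pH = -log10([H+])
pH = -log10(9.2 x 10^(-5))
pH = 4.0362

4.0362


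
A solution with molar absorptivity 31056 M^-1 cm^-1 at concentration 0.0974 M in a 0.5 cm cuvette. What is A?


A = epsilon * c * l
A = 31056 * 0.0974 * 0.5
A = 1512.4272

1512.4272


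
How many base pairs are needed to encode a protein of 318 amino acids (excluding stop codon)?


Each amino acid = 1 codon = 3 bp
bp = 318 * 3 = 954 bp

954 bp


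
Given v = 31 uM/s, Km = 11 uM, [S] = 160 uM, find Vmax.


Vmax = v * (Km + [S]) / [S]
Vmax = 31 * (11 + 160) / 160
Vmax = 33.1313 uM/s

33.1313 uM/s


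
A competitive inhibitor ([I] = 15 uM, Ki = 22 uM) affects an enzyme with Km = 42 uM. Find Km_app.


Km_app = Km * (1 + [I]/Ki)
Km_app = 42 * (1 + 15/22)
Km_app = 70.6364 uM

70.6364 uM


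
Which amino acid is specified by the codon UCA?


Standard genetic code lookup.
Codon UCA -> Ser

Ser


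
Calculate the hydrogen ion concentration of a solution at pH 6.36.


[H+] = 10^(-pH)
[H+] = 10^(-6.36)
[H+] = 4.365e-07 M

4.365e-07 M


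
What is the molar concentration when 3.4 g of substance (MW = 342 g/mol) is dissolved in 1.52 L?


C = (mass / MW) / volume
C = (3.4 / 342) / 1.52
C = 0.0065 M

0.0065 M


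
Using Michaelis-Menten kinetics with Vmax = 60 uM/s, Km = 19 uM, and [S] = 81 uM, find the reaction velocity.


v = Vmax * [S] / (Km + [S])
v = 60 * 81 / (19 + 81)
v = 48.6 uM/s

48.6 uM/s


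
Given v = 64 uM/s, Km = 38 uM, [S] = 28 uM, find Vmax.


Vmax = v * (Km + [S]) / [S]
Vmax = 64 * (38 + 28) / 28
Vmax = 150.8571 uM/s

150.8571 uM/s


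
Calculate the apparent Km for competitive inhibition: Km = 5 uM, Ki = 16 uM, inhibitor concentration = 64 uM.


Km_app = Km * (1 + [I]/Ki)
Km_app = 5 * (1 + 64/16)
Km_app = 25.0 uM

25.0 uM


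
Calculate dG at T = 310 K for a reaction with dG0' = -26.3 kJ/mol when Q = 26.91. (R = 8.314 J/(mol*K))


dG = dG0' + RT * ln(Q) / 1000
dG = -26.3 + 8.314 * 310 * ln(26.91) / 1000
dG = -17.8141 kJ/mol

-17.8141 kJ/mol


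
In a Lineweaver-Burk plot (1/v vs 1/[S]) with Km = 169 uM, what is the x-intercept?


x-intercept = -1/Km
= -1/169
= -0.0059 1/uM

-0.0059 1/uM


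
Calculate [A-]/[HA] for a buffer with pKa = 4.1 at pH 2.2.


[A-]/[HA] = 10^(pH - pKa)
= 10^(2.2 - 4.1)
= 0.0126

0.0126


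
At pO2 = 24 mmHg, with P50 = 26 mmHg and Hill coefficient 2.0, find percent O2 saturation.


Y = pO2^n / (P50^n + pO2^n)
Y = 24^2.0 / (26^2.0 + 24^2.0)
Y = 46.01%

46.01%


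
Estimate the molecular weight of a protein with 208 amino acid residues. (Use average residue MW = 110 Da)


MW = n_residues * 110 Da
MW = 208 * 110
MW = 22880 Da

22880 Da


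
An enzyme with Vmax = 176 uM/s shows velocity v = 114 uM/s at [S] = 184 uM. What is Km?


Km = [S] * (Vmax - v) / v
Km = 184 * (176 - 114) / 114
Km = 100.0702 uM

100.0702 uM


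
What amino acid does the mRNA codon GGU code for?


Standard genetic code lookup.
Codon GGU -> Gly

Gly


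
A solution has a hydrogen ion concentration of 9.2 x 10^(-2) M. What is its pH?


pH = -log10([H+])
pH = -log10(9.2 x 10^(-2))
pH = 1.0362

1.0362


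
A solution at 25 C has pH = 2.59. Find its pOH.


pOH = 14 - pH
pOH = 14 - 2.59
pOH = 11.41

11.41


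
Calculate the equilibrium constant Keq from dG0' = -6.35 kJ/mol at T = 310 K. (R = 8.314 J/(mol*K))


Keq = exp(-dG0 * 1000 / (R * T))
Keq = exp(-(-6.35) * 1000 / (8.314 * 310))
Keq = 11.7491

11.7491


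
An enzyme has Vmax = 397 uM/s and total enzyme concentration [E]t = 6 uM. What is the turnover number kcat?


kcat = Vmax / [E]t
kcat = 397 / 6
kcat = 66.1667 s^-1

66.1667 s^-1


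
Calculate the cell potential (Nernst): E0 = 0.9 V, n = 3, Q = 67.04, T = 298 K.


E = E0 - (RT/nF) * ln(Q)
E = 0.9 - (8.314 * 298 / (3 * 96485)) * ln(67.04)
E = 0.864 V

0.864 V


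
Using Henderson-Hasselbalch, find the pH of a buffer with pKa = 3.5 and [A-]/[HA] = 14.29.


pH = pKa + log10([A-]/[HA])
pH = 3.5 + log10(14.29)
pH = 4.655

4.655


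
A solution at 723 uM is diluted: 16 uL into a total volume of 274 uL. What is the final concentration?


C2 = C1 * V1 / V2
C2 = 723 * 16 / 274
C2 = 42.219 uM

42.219 uM


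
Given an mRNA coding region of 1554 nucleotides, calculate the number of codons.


codons = nucleotides / 3
codons = 1554 / 3 = 518

518


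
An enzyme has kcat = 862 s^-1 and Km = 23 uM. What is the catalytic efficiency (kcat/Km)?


Catalytic efficiency = kcat / Km
= 862 / 23
= 37.4783 uM^-1*s^-1

37.4783 uM^-1*s^-1


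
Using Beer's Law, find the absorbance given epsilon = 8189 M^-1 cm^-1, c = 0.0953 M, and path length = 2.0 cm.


A = epsilon * c * l
A = 8189 * 0.0953 * 2.0
A = 1560.8234

1560.8234


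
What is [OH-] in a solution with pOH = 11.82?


[OH-] = 10^(-pOH)
[OH-] = 10^(-11.82)
[OH-] = 1.514e-12 M

1.514e-12 M


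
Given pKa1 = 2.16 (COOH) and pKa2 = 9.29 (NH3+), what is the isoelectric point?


pI = (pKa1 + pKa2) / 2
pI = (2.16 + 9.29) / 2
pI = 5.725

5.725


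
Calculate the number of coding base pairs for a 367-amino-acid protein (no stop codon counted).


Each amino acid = 1 codon = 3 bp
bp = 367 * 3 = 1101 bp

1101 bp


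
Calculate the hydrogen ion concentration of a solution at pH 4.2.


[H+] = 10^(-pH)
[H+] = 10^(-4.2)
[H+] = 6.310e-05 M

6.310e-05 M


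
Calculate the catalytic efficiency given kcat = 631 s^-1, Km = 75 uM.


Catalytic efficiency = kcat / Km
= 631 / 75
= 8.4133 uM^-1*s^-1

8.4133 uM^-1*s^-1


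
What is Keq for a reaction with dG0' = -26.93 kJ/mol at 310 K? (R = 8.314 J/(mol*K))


Keq = exp(-dG0 * 1000 / (R * T))
Keq = exp(-(-26.93) * 1000 / (8.314 * 310))
Keq = 34501.4712

34501.4712


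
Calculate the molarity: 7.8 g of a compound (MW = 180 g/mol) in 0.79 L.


C = (mass / MW) / volume
C = (7.8 / 180) / 0.79
C = 0.0549 M

0.0549 M


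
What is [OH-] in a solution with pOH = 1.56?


[OH-] = 10^(-pOH)
[OH-] = 10^(-1.56)
[OH-] = 0.0275 M

0.0275 M


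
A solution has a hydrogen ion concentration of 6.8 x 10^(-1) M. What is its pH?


pH = -log10([H+])
pH = -log10(6.8 x 10^(-1))
pH = 0.1675

0.1675


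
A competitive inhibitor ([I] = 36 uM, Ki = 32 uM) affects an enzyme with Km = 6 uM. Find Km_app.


Km_app = Km * (1 + [I]/Ki)
Km_app = 6 * (1 + 36/32)
Km_app = 12.75 uM

12.75 uM


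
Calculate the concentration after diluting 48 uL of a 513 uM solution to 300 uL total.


C2 = C1 * V1 / V2
C2 = 513 * 48 / 300
C2 = 82.08 uM

82.08 uM


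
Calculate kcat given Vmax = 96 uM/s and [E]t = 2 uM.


kcat = Vmax / [E]t
kcat = 96 / 2
kcat = 48.0 s^-1

48.0 s^-1


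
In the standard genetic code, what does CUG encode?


Standard genetic code lookup.
Codon CUG -> Leu

Leu


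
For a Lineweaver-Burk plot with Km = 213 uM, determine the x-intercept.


x-intercept = -1/Km
= -1/213
= -0.0047 1/uM

-0.0047 1/uM


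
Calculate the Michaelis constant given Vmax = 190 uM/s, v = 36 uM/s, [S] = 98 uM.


Km = [S] * (Vmax - v) / v
Km = 98 * (190 - 36) / 36
Km = 419.2222 uM

419.2222 uM


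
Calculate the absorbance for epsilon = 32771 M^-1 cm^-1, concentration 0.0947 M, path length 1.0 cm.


A = epsilon * c * l
A = 32771 * 0.0947 * 1.0
A = 3103.4137

3103.4137


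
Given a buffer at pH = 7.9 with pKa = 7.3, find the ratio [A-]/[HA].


[A-]/[HA] = 10^(pH - pKa)
= 10^(7.9 - 7.3)
= 3.9811

3.9811


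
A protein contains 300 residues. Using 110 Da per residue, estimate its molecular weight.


MW = n_residues * 110 Da
MW = 300 * 110
MW = 33000 Da

33000 Da


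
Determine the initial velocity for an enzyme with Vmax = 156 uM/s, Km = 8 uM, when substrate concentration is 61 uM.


v = Vmax * [S] / (Km + [S])
v = 156 * 61 / (8 + 61)
v = 137.913 uM/s

137.913 uM/s


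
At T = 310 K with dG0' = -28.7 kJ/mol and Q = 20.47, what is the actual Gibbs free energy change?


dG = dG0' + RT * ln(Q) / 1000
dG = -28.7 + 8.314 * 310 * ln(20.47) / 1000
dG = -20.9191 kJ/mol

-20.9191 kJ/mol


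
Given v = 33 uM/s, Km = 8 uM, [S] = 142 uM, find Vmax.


Vmax = v * (Km + [S]) / [S]
Vmax = 33 * (8 + 142) / 142
Vmax = 34.8592 uM/s

34.8592 uM/s


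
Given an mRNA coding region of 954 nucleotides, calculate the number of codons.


codons = nucleotides / 3
codons = 954 / 3 = 318

318


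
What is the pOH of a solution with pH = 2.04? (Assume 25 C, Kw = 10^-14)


pOH = 14 - pH
pOH = 14 - 2.04
pOH = 11.96

11.96


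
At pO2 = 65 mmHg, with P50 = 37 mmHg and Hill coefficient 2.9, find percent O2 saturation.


Y = pO2^n / (P50^n + pO2^n)
Y = 65^2.9 / (37^2.9 + 65^2.9)
Y = 83.67%

83.67%


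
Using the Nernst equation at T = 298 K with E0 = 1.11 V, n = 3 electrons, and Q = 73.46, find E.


E = E0 - (RT/nF) * ln(Q)
E = 1.11 - (8.314 * 298 / (3 * 96485)) * ln(73.46)
E = 1.0732 V

1.0732 V


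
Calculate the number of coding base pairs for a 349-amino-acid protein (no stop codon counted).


Each amino acid = 1 codon = 3 bp
bp = 349 * 3 = 1047 bp

1047 bp


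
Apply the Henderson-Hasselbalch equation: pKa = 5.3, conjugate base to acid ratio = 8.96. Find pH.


pH = pKa + log10([A-]/[HA])
pH = 5.3 + log10(8.96)
pH = 6.2523

6.2523


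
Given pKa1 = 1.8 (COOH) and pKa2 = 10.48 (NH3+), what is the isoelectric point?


pI = (pKa1 + pKa2) / 2
pI = (1.8 + 10.48) / 2
pI = 6.14

6.14


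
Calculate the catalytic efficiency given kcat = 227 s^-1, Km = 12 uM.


Catalytic efficiency = kcat / Km
= 227 / 12
= 18.9167 uM^-1*s^-1

18.9167 uM^-1*s^-1


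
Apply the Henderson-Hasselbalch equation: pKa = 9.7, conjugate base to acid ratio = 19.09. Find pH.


pH = pKa + log10([A-]/[HA])
pH = 9.7 + log10(19.09)
pH = 10.9808

10.9808


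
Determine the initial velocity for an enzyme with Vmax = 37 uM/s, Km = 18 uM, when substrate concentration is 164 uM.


v = Vmax * [S] / (Km + [S])
v = 37 * 164 / (18 + 164)
v = 33.3407 uM/s

33.3407 uM/s


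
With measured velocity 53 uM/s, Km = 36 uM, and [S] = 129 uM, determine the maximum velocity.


Vmax = v * (Km + [S]) / [S]
Vmax = 53 * (36 + 129) / 129
Vmax = 67.7907 uM/s

67.7907 uM/s


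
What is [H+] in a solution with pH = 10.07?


[H+] = 10^(-pH)
[H+] = 10^(-10.07)
[H+] = 8.511e-11 M

8.511e-11 M


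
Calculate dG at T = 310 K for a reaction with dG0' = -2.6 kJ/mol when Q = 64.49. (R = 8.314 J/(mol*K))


dG = dG0' + RT * ln(Q) / 1000
dG = -2.6 + 8.314 * 310 * ln(64.49) / 1000
dG = 8.1385 kJ/mol

8.1385 kJ/mol


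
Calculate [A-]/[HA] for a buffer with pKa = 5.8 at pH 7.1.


[A-]/[HA] = 10^(pH - pKa)
= 10^(7.1 - 5.8)
= 19.9526

19.9526


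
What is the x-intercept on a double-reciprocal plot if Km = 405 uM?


x-intercept = -1/Km
= -1/405
= -0.0025 1/uM

-0.0025 1/uM


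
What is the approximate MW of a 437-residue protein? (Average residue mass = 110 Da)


MW = n_residues * 110 Da
MW = 437 * 110
MW = 48070 Da

48070 Da


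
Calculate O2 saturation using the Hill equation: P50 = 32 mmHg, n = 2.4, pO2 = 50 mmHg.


Y = pO2^n / (P50^n + pO2^n)
Y = 50^2.4 / (32^2.4 + 50^2.4)
Y = 74.48%

74.48%


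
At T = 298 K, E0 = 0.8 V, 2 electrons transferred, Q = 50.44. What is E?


E = E0 - (RT/nF) * ln(Q)
E = 0.8 - (8.314 * 298 / (2 * 96485)) * ln(50.44)
E = 0.7497 V

0.7497 V


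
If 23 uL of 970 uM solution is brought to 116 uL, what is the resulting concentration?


C2 = C1 * V1 / V2
C2 = 970 * 23 / 116
C2 = 192.3276 uM

192.3276 uM


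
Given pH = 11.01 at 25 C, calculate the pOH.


pOH = 14 - pH
pOH = 14 - 11.01
pOH = 2.99

2.99


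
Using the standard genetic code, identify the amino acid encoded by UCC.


Standard genetic code lookup.
Codon UCC -> Ser

Ser


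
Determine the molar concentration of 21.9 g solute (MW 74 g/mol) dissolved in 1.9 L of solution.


C = (mass / MW) / volume
C = (21.9 / 74) / 1.9
C = 0.1558 M

0.1558 M


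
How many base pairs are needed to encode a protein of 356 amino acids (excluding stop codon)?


Each amino acid = 1 codon = 3 bp
bp = 356 * 3 = 1068 bp

1068 bp


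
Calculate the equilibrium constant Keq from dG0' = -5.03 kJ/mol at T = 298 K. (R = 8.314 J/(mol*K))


Keq = exp(-dG0 * 1000 / (R * T))
Keq = exp(-(-5.03) * 1000 / (8.314 * 298))
Keq = 7.6157

7.6157


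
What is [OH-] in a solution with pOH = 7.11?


[OH-] = 10^(-pOH)
[OH-] = 10^(-7.11)
[OH-] = 7.762e-08 M

7.762e-08 M


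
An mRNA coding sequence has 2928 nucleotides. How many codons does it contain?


codons = nucleotides / 3
codons = 2928 / 3 = 976

976


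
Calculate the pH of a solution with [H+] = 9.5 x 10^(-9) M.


pH = -log10([H+])
pH = -log10(9.5 x 10^(-9))
pH = 8.0223

8.0223


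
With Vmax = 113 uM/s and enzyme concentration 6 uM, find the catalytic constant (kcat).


kcat = Vmax / [E]t
kcat = 113 / 6
kcat = 18.8333 s^-1

18.8333 s^-1


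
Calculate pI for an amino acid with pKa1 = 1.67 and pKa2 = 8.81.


pI = (pKa1 + pKa2) / 2
pI = (1.67 + 8.81) / 2
pI = 5.24

5.24


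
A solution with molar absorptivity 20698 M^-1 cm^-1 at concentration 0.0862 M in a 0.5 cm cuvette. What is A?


A = epsilon * c * l
A = 20698 * 0.0862 * 0.5
A = 892.0838

892.0838


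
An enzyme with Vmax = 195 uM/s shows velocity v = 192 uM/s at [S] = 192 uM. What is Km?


Km = [S] * (Vmax - v) / v
Km = 192 * (195 - 192) / 192
Km = 3.0 uM

3.0 uM


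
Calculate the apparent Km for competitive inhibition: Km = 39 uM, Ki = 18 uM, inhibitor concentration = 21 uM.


Km_app = Km * (1 + [I]/Ki)
Km_app = 39 * (1 + 21/18)
Km_app = 84.5 uM

84.5 uM


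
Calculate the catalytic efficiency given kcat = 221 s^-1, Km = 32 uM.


Catalytic efficiency = kcat / Km
= 221 / 32
= 6.9062 uM^-1*s^-1

6.9062 uM^-1*s^-1


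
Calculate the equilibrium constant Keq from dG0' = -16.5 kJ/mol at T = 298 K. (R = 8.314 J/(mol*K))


Keq = exp(-dG0 * 1000 / (R * T))
Keq = exp(-(-16.5) * 1000 / (8.314 * 298))
Keq = 780.3526

780.3526


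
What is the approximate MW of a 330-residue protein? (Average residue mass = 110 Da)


MW = n_residues * 110 Da
MW = 330 * 110
MW = 36300 Da

36300 Da


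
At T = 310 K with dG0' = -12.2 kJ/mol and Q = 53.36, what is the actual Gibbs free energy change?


dG = dG0' + RT * ln(Q) / 1000
dG = -12.2 + 8.314 * 310 * ln(53.36) / 1000
dG = -1.9498 kJ/mol

-1.9498 kJ/mol


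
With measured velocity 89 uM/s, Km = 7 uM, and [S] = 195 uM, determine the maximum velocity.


Vmax = v * (Km + [S]) / [S]
Vmax = 89 * (7 + 195) / 195
Vmax = 92.1949 uM/s

92.1949 uM/s


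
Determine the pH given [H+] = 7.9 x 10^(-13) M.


pH = -log10([H+])
pH = -log10(7.9 x 10^(-13))
pH = 12.1024

12.1024


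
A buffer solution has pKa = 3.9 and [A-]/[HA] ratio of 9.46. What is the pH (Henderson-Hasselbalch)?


pH = pKa + log10([A-]/[HA])
pH = 3.9 + log10(9.46)
pH = 4.8759

4.8759


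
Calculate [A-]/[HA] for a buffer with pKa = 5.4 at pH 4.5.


[A-]/[HA] = 10^(pH - pKa)
= 10^(4.5 - 5.4)
= 0.1259

0.1259


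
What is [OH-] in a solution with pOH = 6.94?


[OH-] = 10^(-pOH)
[OH-] = 10^(-6.94)
[OH-] = 1.148e-07 M

1.148e-07 M


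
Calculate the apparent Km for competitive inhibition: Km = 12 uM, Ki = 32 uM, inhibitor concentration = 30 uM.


Km_app = Km * (1 + [I]/Ki)
Km_app = 12 * (1 + 30/32)
Km_app = 23.25 uM

23.25 uM


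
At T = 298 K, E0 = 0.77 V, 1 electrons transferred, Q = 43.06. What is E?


E = E0 - (RT/nF) * ln(Q)
E = 0.77 - (8.314 * 298 / (1 * 96485)) * ln(43.06)
E = 0.6734 V

0.6734 V


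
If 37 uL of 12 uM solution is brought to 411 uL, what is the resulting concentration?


C2 = C1 * V1 / V2
C2 = 12 * 37 / 411
C2 = 1.0803 uM

1.0803 uM


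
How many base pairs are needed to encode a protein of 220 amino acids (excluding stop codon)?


Each amino acid = 1 codon = 3 bp
bp = 220 * 3 = 660 bp

660 bp


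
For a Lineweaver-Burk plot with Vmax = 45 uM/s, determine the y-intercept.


y-intercept = 1/Vmax
= 1/45
= 0.0222 s/uM

0.0222 s/uM


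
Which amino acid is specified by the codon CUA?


Standard genetic code lookup.
Codon CUA -> Leu

Leu


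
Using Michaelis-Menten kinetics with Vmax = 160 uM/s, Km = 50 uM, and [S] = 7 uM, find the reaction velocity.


v = Vmax * [S] / (Km + [S])
v = 160 * 7 / (50 + 7)
v = 19.6491 uM/s

19.6491 uM/s


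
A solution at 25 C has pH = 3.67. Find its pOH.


pOH = 14 - pH
pOH = 14 - 3.67
pOH = 10.33

10.33


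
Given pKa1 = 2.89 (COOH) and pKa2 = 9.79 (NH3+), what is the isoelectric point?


pI = (pKa1 + pKa2) / 2
pI = (2.89 + 9.79) / 2
pI = 6.34

6.34


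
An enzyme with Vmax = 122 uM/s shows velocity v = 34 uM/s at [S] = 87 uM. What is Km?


Km = [S] * (Vmax - v) / v
Km = 87 * (122 - 34) / 34
Km = 225.1765 uM

225.1765 uM


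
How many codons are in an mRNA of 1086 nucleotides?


codons = nucleotides / 3
codons = 1086 / 3 = 362

362


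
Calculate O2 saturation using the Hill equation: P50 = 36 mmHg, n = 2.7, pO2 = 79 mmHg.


Y = pO2^n / (P50^n + pO2^n)
Y = 79^2.7 / (36^2.7 + 79^2.7)
Y = 89.3%

89.3%


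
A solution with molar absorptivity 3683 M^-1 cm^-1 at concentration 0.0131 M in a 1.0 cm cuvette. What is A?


A = epsilon * c * l
A = 3683 * 0.0131 * 1.0
A = 48.2473

48.2473


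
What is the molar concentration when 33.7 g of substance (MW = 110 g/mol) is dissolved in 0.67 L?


C = (mass / MW) / volume
C = (33.7 / 110) / 0.67
C = 0.4573 M

0.4573 M


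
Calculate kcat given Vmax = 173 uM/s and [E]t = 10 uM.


kcat = Vmax / [E]t
kcat = 173 / 10
kcat = 17.3 s^-1

17.3 s^-1


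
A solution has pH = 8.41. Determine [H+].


[H+] = 10^(-pH)
[H+] = 10^(-8.41)
[H+] = 3.890e-09 M

3.890e-09 M


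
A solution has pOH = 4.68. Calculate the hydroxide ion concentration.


[OH-] = 10^(-pOH)
[OH-] = 10^(-4.68)
[OH-] = 2.089e-05 M

2.089e-05 M


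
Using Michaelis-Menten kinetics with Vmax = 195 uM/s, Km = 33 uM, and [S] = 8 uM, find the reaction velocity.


v = Vmax * [S] / (Km + [S])
v = 195 * 8 / (33 + 8)
v = 38.0488 uM/s

38.0488 uM/s


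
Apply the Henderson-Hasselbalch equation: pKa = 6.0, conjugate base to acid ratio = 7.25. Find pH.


pH = pKa + log10([A-]/[HA])
pH = 6.0 + log10(7.25)
pH = 6.8603

6.8603


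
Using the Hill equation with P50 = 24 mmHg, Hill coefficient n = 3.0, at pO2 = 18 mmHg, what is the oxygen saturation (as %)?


Y = pO2^n / (P50^n + pO2^n)
Y = 18^3.0 / (24^3.0 + 18^3.0)
Y = 29.67%

29.67%


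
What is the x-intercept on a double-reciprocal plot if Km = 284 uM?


x-intercept = -1/Km
= -1/284
= -0.0035 1/uM

-0.0035 1/uM


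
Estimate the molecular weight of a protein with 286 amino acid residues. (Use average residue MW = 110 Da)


MW = n_residues * 110 Da
MW = 286 * 110
MW = 31460 Da

31460 Da


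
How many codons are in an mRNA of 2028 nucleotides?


codons = nucleotides / 3
codons = 2028 / 3 = 676

676


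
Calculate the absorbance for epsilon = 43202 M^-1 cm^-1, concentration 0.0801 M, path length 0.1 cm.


A = epsilon * c * l
A = 43202 * 0.0801 * 0.1
A = 346.048

346.048


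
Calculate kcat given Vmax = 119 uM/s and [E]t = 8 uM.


kcat = Vmax / [E]t
kcat = 119 / 8
kcat = 14.875 s^-1

14.875 s^-1


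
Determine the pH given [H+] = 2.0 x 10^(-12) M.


pH = -log10([H+])
pH = -log10(2.0 x 10^(-12))
pH = 11.699

11.699


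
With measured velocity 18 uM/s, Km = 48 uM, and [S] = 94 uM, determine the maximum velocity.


Vmax = v * (Km + [S]) / [S]
Vmax = 18 * (48 + 94) / 94
Vmax = 27.1915 uM/s

27.1915 uM/s


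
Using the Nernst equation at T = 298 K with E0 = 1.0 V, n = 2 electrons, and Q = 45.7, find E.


E = E0 - (RT/nF) * ln(Q)
E = 1.0 - (8.314 * 298 / (2 * 96485)) * ln(45.7)
E = 0.9509 V

0.9509 V


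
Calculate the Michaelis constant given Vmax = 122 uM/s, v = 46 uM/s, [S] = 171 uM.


Km = [S] * (Vmax - v) / v
Km = 171 * (122 - 46) / 46
Km = 282.5217 uM

282.5217 uM


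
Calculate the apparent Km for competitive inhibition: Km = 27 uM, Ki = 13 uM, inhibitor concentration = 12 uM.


Km_app = Km * (1 + [I]/Ki)
Km_app = 27 * (1 + 12/13)
Km_app = 51.9231 uM

51.9231 uM


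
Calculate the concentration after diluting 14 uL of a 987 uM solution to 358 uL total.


C2 = C1 * V1 / V2
C2 = 987 * 14 / 358
C2 = 38.5978 uM

38.5978 uM


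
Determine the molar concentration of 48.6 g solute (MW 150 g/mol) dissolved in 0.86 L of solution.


C = (mass / MW) / volume
C = (48.6 / 150) / 0.86
C = 0.3767 M

0.3767 M


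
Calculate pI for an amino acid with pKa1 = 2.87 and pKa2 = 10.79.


pI = (pKa1 + pKa2) / 2
pI = (2.87 + 10.79) / 2
pI = 6.83

6.83


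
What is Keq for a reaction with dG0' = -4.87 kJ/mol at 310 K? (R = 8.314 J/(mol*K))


Keq = exp(-dG0 * 1000 / (R * T))
Keq = exp(-(-4.87) * 1000 / (8.314 * 310))
Keq = 6.6164

6.6164


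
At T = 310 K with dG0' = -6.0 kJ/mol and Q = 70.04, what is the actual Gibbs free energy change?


dG = dG0' + RT * ln(Q) / 1000
dG = -6.0 + 8.314 * 310 * ln(70.04) / 1000
dG = 4.9513 kJ/mol

4.9513 kJ/mol


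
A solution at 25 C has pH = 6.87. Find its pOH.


pOH = 14 - pH
pOH = 14 - 6.87
pOH = 7.13

7.13


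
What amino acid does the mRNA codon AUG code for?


Standard genetic code lookup.
Codon AUG -> Met (start)

Met (start)


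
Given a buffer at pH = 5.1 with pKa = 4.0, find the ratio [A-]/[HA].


[A-]/[HA] = 10^(pH - pKa)
= 10^(5.1 - 4.0)
= 12.5893

12.5893


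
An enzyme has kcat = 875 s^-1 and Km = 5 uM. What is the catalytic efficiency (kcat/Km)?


Catalytic efficiency = kcat / Km
= 875 / 5
= 175.0 uM^-1*s^-1

175.0 uM^-1*s^-1


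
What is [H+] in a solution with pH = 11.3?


[H+] = 10^(-pH)
[H+] = 10^(-11.3)
[H+] = 5.012e-12 M

5.012e-12 M


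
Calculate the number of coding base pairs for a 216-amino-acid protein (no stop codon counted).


Each amino acid = 1 codon = 3 bp
bp = 216 * 3 = 648 bp

648 bp


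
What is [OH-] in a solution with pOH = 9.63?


[OH-] = 10^(-pOH)
[OH-] = 10^(-9.63)
[OH-] = 2.344e-10 M

2.344e-10 M


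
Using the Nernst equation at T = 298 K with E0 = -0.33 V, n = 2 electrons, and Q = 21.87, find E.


E = E0 - (RT/nF) * ln(Q)
E = -0.33 - (8.314 * 298 / (2 * 96485)) * ln(21.87)
E = -0.3696 V

-0.3696 V


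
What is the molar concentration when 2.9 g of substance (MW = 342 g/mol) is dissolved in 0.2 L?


C = (mass / MW) / volume
C = (2.9 / 342) / 0.2
C = 0.0424 M

0.0424 M


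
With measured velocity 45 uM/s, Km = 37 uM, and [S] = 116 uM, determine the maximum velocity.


Vmax = v * (Km + [S]) / [S]
Vmax = 45 * (37 + 116) / 116
Vmax = 59.3534 uM/s

59.3534 uM/s


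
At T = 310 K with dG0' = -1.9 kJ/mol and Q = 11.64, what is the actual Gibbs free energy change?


dG = dG0' + RT * ln(Q) / 1000
dG = -1.9 + 8.314 * 310 * ln(11.64) / 1000
dG = 4.4259 kJ/mol

4.4259 kJ/mol


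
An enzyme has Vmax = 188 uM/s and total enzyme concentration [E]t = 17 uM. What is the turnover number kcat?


kcat = Vmax / [E]t
kcat = 188 / 17
kcat = 11.0588 s^-1

11.0588 s^-1


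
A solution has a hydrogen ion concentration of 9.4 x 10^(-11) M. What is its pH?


pH = -log10([H+])
pH = -log10(9.4 x 10^(-11))
pH = 10.0269

10.0269


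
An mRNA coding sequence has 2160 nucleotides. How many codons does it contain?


codons = nucleotides / 3
codons = 2160 / 3 = 720

720


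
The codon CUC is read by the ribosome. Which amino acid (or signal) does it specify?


Standard genetic code lookup.
Codon CUC -> Leu

Leu


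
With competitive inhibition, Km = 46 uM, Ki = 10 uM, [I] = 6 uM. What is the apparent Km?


Km_app = Km * (1 + [I]/Ki)
Km_app = 46 * (1 + 6/10)
Km_app = 73.6 uM

73.6 uM


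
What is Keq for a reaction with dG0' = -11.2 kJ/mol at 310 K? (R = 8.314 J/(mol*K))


Keq = exp(-dG0 * 1000 / (R * T))
Keq = exp(-(-11.2) * 1000 / (8.314 * 310))
Keq = 77.1357

77.1357


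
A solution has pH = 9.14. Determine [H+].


[H+] = 10^(-pH)
[H+] = 10^(-9.14)
[H+] = 7.244e-10 M

7.244e-10 M


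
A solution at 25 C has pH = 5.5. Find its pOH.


pOH = 14 - pH
pOH = 14 - 5.5
pOH = 8.5

8.5


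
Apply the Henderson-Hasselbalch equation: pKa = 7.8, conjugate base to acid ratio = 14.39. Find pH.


pH = pKa + log10([A-]/[HA])
pH = 7.8 + log10(14.39)
pH = 8.9581

8.9581


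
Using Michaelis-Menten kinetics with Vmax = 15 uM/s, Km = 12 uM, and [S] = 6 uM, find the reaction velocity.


v = Vmax * [S] / (Km + [S])
v = 15 * 6 / (12 + 6)
v = 5.0 uM/s

5.0 uM/s


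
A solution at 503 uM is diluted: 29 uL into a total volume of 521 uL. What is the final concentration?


C2 = C1 * V1 / V2
C2 = 503 * 29 / 521
C2 = 27.9981 uM

27.9981 uM


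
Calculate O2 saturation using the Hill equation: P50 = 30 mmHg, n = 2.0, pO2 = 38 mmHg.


Y = pO2^n / (P50^n + pO2^n)
Y = 38^2.0 / (30^2.0 + 38^2.0)
Y = 61.6%

61.6%


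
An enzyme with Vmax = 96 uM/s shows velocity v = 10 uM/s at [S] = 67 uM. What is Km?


Km = [S] * (Vmax - v) / v
Km = 67 * (96 - 10) / 10
Km = 576.2 uM

576.2 uM


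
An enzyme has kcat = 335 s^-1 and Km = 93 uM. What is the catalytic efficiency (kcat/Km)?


Catalytic efficiency = kcat / Km
= 335 / 93
= 3.6022 uM^-1*s^-1

3.6022 uM^-1*s^-1


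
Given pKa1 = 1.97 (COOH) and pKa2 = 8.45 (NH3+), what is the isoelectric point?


pI = (pKa1 + pKa2) / 2
pI = (1.97 + 8.45) / 2
pI = 5.21

5.21


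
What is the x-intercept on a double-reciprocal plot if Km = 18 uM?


x-intercept = -1/Km
= -1/18
= -0.0556 1/uM

-0.0556 1/uM


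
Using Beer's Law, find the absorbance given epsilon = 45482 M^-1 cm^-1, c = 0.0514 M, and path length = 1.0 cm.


A = epsilon * c * l
A = 45482 * 0.0514 * 1.0
A = 2337.7748

2337.7748


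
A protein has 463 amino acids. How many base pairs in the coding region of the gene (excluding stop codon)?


Each amino acid = 1 codon = 3 bp
bp = 463 * 3 = 1389 bp

1389 bp


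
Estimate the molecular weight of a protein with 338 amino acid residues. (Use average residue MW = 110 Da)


MW = n_residues * 110 Da
MW = 338 * 110
MW = 37180 Da

37180 Da


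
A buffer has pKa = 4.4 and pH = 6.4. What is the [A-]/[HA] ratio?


[A-]/[HA] = 10^(pH - pKa)
= 10^(6.4 - 4.4)
= 100.0

100.0


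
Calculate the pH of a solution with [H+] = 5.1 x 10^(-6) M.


pH = -log10([H+])
pH = -log10(5.1 x 10^(-6))
pH = 5.2924

5.2924


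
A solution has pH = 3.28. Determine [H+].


[H+] = 10^(-pH)
[H+] = 10^(-3.28)
[H+] = 5.248e-04 M

5.248e-04 M


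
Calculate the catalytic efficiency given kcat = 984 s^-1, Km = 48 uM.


Catalytic efficiency = kcat / Km
= 984 / 48
= 20.5 uM^-1*s^-1

20.5 uM^-1*s^-1


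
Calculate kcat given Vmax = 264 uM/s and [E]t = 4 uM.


kcat = Vmax / [E]t
kcat = 264 / 4
kcat = 66.0 s^-1

66.0 s^-1


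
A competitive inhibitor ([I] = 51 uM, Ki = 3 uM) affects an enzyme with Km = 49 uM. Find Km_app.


Km_app = Km * (1 + [I]/Ki)
Km_app = 49 * (1 + 51/3)
Km_app = 882.0 uM

882.0 uM


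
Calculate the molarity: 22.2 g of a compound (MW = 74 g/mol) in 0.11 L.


C = (mass / MW) / volume
C = (22.2 / 74) / 0.11
C = 2.7273 M

2.7273 M


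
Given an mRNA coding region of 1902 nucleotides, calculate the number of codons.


codons = nucleotides / 3
codons = 1902 / 3 = 634

634


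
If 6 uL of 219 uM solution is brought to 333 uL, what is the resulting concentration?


C2 = C1 * V1 / V2
C2 = 219 * 6 / 333
C2 = 3.9459 uM

3.9459 uM


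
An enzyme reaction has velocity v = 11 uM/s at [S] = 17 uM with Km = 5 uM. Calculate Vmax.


Vmax = v * (Km + [S]) / [S]
Vmax = 11 * (5 + 17) / 17
Vmax = 14.2353 uM/s

14.2353 uM/s


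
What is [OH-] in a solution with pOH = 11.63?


[OH-] = 10^(-pOH)
[OH-] = 10^(-11.63)
[OH-] = 2.344e-12 M

2.344e-12 M


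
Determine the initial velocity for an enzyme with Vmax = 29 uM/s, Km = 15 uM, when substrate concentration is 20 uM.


v = Vmax * [S] / (Km + [S])
v = 29 * 20 / (15 + 20)
v = 16.5714 uM/s

16.5714 uM/s


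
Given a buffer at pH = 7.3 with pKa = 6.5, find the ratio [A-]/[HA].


[A-]/[HA] = 10^(pH - pKa)
= 10^(7.3 - 6.5)
= 6.3096

6.3096


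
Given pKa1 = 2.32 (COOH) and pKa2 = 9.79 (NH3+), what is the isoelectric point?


pI = (pKa1 + pKa2) / 2
pI = (2.32 + 9.79) / 2
pI = 6.055

6.055


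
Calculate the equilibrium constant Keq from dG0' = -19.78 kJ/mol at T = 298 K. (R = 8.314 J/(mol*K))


Keq = exp(-dG0 * 1000 / (R * T))
Keq = exp(-(-19.78) * 1000 / (8.314 * 298))
Keq = 2932.5355

2932.5355


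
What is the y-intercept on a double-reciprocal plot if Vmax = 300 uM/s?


y-intercept = 1/Vmax
= 1/300
= 0.0033 s/uM

0.0033 s/uM


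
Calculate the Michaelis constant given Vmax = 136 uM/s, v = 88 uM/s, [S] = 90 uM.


Km = [S] * (Vmax - v) / v
Km = 90 * (136 - 88) / 88
Km = 49.0909 uM

49.0909 uM


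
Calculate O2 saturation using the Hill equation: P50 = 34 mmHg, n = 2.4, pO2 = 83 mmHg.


Y = pO2^n / (P50^n + pO2^n)
Y = 83^2.4 / (34^2.4 + 83^2.4)
Y = 89.49%

89.49%


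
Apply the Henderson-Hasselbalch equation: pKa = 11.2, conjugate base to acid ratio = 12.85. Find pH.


pH = pKa + log10([A-]/[HA])
pH = 11.2 + log10(12.85)
pH = 12.3089

12.3089


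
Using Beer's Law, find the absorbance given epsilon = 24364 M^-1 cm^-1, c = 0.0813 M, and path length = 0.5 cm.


A = epsilon * c * l
A = 24364 * 0.0813 * 0.5
A = 990.3966

990.3966


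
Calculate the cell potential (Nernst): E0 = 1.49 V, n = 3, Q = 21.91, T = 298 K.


E = E0 - (RT/nF) * ln(Q)
E = 1.49 - (8.314 * 298 / (3 * 96485)) * ln(21.91)
E = 1.4636 V

1.4636 V


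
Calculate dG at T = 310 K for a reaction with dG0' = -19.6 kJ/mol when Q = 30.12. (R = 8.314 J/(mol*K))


dG = dG0' + RT * ln(Q) / 1000
dG = -19.6 + 8.314 * 310 * ln(30.12) / 1000
dG = -10.8237 kJ/mol

-10.8237 kJ/mol


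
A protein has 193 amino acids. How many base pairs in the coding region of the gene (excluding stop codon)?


Each amino acid = 1 codon = 3 bp
bp = 193 * 3 = 579 bp

579 bp


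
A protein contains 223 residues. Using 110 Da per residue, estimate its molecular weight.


MW = n_residues * 110 Da
MW = 223 * 110
MW = 24530 Da

24530 Da


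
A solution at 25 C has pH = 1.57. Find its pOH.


pOH = 14 - pH
pOH = 14 - 1.57
pOH = 12.43

12.43


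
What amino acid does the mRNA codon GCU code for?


Standard genetic code lookup.
Codon GCU -> Ala

Ala


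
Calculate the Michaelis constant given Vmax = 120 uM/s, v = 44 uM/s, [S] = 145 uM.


Km = [S] * (Vmax - v) / v
Km = 145 * (120 - 44) / 44
Km = 250.4545 uM

250.4545 uM


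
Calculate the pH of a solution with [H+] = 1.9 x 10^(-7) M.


pH = -log10([H+])
pH = -log10(1.9 x 10^(-7))
pH = 6.7212

6.7212


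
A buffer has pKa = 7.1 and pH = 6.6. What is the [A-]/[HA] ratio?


[A-]/[HA] = 10^(pH - pKa)
= 10^(6.6 - 7.1)
= 0.3162

0.3162


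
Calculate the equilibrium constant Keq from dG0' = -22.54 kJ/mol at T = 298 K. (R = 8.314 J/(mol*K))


Keq = exp(-dG0 * 1000 / (R * T))
Keq = exp(-(-22.54) * 1000 / (8.314 * 298))
Keq = 8933.9735

8933.9735


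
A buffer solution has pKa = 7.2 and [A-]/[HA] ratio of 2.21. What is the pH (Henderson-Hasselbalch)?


pH = pKa + log10([A-]/[HA])
pH = 7.2 + log10(2.21)
pH = 7.5444

7.5444


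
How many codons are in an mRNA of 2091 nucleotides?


codons = nucleotides / 3
codons = 2091 / 3 = 697

697


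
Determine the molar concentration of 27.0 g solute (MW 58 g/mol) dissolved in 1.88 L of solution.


C = (mass / MW) / volume
C = (27.0 / 58) / 1.88
C = 0.2476 M

0.2476 M


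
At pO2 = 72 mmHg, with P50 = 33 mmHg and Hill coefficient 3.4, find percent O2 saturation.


Y = pO2^n / (P50^n + pO2^n)
Y = 72^3.4 / (33^3.4 + 72^3.4)
Y = 93.42%

93.42%


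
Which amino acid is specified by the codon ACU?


Standard genetic code lookup.
Codon ACU -> Thr

Thr


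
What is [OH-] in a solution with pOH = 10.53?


[OH-] = 10^(-pOH)
[OH-] = 10^(-10.53)
[OH-] = 2.951e-11 M

2.951e-11 M


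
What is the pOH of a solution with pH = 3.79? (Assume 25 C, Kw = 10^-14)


pOH = 14 - pH
pOH = 14 - 3.79
pOH = 10.21

10.21


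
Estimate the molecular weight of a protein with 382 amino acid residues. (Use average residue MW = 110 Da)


MW = n_residues * 110 Da
MW = 382 * 110
MW = 42020 Da

42020 Da


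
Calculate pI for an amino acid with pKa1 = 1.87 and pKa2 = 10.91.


pI = (pKa1 + pKa2) / 2
pI = (1.87 + 10.91) / 2
pI = 6.39

6.39


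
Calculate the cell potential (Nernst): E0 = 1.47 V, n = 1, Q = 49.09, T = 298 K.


E = E0 - (RT/nF) * ln(Q)
E = 1.47 - (8.314 * 298 / (1 * 96485)) * ln(49.09)
E = 1.37 V

1.37 V


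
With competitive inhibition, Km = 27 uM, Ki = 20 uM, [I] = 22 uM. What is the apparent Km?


Km_app = Km * (1 + [I]/Ki)
Km_app = 27 * (1 + 22/20)
Km_app = 56.7 uM

56.7 uM


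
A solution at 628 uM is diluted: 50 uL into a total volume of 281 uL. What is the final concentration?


C2 = C1 * V1 / V2
C2 = 628 * 50 / 281
C2 = 111.7438 uM

111.7438 uM


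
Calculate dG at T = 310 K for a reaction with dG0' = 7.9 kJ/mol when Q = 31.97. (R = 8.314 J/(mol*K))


dG = dG0' + RT * ln(Q) / 1000
dG = 7.9 + 8.314 * 310 * ln(31.97) / 1000
dG = 16.83 kJ/mol

16.83 kJ/mol


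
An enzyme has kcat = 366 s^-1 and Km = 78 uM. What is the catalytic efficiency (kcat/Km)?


Catalytic efficiency = kcat / Km
= 366 / 78
= 4.6923 uM^-1*s^-1

4.6923 uM^-1*s^-1


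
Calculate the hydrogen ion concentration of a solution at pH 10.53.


[H+] = 10^(-pH)
[H+] = 10^(-10.53)
[H+] = 2.951e-11 M

2.951e-11 M


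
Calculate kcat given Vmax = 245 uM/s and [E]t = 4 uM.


kcat = Vmax / [E]t
kcat = 245 / 4
kcat = 61.25 s^-1

61.25 s^-1


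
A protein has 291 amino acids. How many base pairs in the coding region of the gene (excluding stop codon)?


Each amino acid = 1 codon = 3 bp
bp = 291 * 3 = 873 bp

873 bp


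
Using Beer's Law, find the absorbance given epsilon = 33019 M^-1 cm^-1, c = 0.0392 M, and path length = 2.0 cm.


A = epsilon * c * l
A = 33019 * 0.0392 * 2.0
A = 2588.6896

2588.6896


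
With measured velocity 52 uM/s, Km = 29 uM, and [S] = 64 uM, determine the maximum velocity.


Vmax = v * (Km + [S]) / [S]
Vmax = 52 * (29 + 64) / 64
Vmax = 75.5625 uM/s

75.5625 uM/s


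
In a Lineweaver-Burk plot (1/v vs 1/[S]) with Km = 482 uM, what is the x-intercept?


x-intercept = -1/Km
= -1/482
= -0.0021 1/uM

-0.0021 1/uM


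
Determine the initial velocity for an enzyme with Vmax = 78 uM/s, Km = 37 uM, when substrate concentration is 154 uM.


v = Vmax * [S] / (Km + [S])
v = 78 * 154 / (37 + 154)
v = 62.8901 uM/s

62.8901 uM/s


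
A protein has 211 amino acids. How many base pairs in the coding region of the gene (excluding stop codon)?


Each amino acid = 1 codon = 3 bp
bp = 211 * 3 = 633 bp

633 bp


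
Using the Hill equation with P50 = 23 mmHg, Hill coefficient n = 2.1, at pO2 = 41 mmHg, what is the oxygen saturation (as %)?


Y = pO2^n / (P50^n + pO2^n)
Y = 41^2.1 / (23^2.1 + 41^2.1)
Y = 77.1%

77.1%


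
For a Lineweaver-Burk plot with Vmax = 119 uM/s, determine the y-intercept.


y-intercept = 1/Vmax
= 1/119
= 0.0084 s/uM

0.0084 s/uM


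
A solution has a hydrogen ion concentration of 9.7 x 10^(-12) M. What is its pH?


pH = -log10([H+])
pH = -log10(9.7 x 10^(-12))
pH = 11.0132

11.0132


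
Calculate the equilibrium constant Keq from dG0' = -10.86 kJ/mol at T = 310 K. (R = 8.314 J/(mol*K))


Keq = exp(-dG0 * 1000 / (R * T))
Keq = exp(-(-10.86) * 1000 / (8.314 * 310))
Keq = 67.6026

67.6026


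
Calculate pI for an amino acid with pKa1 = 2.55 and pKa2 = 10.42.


pI = (pKa1 + pKa2) / 2
pI = (2.55 + 10.42) / 2
pI = 6.485

6.485


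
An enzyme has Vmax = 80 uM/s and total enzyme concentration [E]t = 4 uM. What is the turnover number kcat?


kcat = Vmax / [E]t
kcat = 80 / 4
kcat = 20.0 s^-1

20.0 s^-1


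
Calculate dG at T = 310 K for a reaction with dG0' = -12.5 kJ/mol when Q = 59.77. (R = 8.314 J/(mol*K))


dG = dG0' + RT * ln(Q) / 1000
dG = -12.5 + 8.314 * 310 * ln(59.77) / 1000
dG = -1.9574 kJ/mol

-1.9574 kJ/mol


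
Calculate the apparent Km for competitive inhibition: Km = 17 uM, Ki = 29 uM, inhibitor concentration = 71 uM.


Km_app = Km * (1 + [I]/Ki)
Km_app = 17 * (1 + 71/29)
Km_app = 58.6207 uM

58.6207 uM


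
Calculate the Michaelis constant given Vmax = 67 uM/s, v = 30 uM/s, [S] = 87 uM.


Km = [S] * (Vmax - v) / v
Km = 87 * (67 - 30) / 30
Km = 107.3 uM

107.3 uM


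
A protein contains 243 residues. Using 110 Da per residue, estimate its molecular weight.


MW = n_residues * 110 Da
MW = 243 * 110
MW = 26730 Da

26730 Da


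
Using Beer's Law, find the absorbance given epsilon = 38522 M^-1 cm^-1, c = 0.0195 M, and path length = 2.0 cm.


A = epsilon * c * l
A = 38522 * 0.0195 * 2.0
A = 1502.358

1502.358


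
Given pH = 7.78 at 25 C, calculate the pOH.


pOH = 14 - pH
pOH = 14 - 7.78
pOH = 6.22

6.22


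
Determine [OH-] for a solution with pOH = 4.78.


[OH-] = 10^(-pOH)
[OH-] = 10^(-4.78)
[OH-] = 1.660e-05 M

1.660e-05 M


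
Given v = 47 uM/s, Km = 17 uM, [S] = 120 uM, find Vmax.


Vmax = v * (Km + [S]) / [S]
Vmax = 47 * (17 + 120) / 120
Vmax = 53.6583 uM/s

53.6583 uM/s


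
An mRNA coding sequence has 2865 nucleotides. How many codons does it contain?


codons = nucleotides / 3
codons = 2865 / 3 = 955

955
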